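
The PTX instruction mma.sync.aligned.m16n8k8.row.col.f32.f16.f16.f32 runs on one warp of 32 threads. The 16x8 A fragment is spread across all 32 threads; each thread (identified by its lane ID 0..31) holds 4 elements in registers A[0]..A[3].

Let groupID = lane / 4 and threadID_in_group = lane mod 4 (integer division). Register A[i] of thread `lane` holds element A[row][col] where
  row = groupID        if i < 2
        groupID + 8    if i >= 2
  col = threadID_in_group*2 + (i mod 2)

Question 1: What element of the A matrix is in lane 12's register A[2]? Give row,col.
L=12⇒gr=12>>2=3, th=12&3=0
[2]⇒row 3+8=11  col 0·2+0=0

11,0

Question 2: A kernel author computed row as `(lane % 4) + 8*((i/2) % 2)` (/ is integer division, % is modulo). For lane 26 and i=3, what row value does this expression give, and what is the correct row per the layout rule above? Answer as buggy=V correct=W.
buggy=10 correct=14

`(lane % 4) + 8*((i/2) % 2)`[26,3]->10
L=26->g=26>>2=6, t=26&3=2
[3]->row 6+8=14  col 2·2+1=5
row: 10 vs 14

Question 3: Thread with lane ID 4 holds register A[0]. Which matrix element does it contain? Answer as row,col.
1,0

4: G=1,T=0
[0] (1+0,0*2+0) = (1,0)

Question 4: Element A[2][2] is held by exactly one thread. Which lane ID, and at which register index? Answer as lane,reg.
9,0

r=2⇒gr=2,Rb=0  c=2⇒th=1,odd=0
L=2*4+1=9  i=0*2+0=0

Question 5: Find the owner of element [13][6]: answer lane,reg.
r:13=>grp=5,rB=1  c:6=>tig=3,lo=0
L=5*4+3=23  i=1*2+0=2

23,2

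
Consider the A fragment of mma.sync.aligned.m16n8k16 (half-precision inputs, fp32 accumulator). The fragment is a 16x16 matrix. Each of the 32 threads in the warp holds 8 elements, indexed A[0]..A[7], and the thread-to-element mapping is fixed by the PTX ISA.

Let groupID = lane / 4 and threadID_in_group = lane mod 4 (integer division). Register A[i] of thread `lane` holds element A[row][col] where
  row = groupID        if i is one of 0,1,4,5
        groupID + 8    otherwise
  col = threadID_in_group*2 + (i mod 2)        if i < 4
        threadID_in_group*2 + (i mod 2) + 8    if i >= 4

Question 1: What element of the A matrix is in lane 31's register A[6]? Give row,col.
15,14

lane 31: gr=7 (31/4), th=3 (31%4)
i=6: r=7+8=15, c=3*2+0+8=14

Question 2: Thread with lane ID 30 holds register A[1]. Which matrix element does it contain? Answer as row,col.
lane 30: G=7 (30/4), T=2 (30%4)
i=1: r=7+0=7, c=2*2+1+0=5

7,5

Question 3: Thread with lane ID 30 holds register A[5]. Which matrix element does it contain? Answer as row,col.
30: grp=7,tig=2
[5] (7+0,2*2+1+8) = (7,13)

7,13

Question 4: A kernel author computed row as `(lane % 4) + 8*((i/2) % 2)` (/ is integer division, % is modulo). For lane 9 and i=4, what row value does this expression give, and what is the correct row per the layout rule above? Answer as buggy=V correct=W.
buggy=1 correct=2

`(lane % 4) + 8*((i/2) % 2)`[9,4]⇒1
9: gr=2,th=1
[4] (2+0,1*2+0+8) = (2,10)
row: 1 vs 2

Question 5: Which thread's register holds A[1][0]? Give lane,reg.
r=1→G=1,rhi=0  c=0→chi=0,T=0,p=0
L=1*4+0=4  i=0*4+0*2+0=0

4,0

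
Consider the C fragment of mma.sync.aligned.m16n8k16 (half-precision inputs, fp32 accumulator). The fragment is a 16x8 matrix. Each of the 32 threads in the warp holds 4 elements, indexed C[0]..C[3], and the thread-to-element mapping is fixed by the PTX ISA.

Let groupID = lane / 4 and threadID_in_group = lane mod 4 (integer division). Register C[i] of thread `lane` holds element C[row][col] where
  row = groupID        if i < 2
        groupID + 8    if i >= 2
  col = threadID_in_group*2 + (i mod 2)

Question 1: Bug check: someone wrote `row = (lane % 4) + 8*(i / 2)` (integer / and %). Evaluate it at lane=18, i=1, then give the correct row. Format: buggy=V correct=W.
buggy=2 correct=4

`(lane % 4) + 8*(i / 2)`[18,1]→2
L=18→G=18>>2=4, T=18&3=2
[1]→row 4+0=4  col 2·2+1=5
row: 2 vs 4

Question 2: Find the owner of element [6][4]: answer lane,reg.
r=6→G=6,rhi=0  c=4→T=2,p=0
L=6*4+2=26  i=0*2+0=0

26,0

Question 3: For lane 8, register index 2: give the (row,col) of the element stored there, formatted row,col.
10,0

8: grp=2,tig=0
[2] (2+8,0*2+0) = (10,0)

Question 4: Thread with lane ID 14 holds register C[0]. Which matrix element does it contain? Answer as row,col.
lane 14→14/4=3, 14 mod 4=2
i=0  r:3+0→3  c:2·2+0→4

3,4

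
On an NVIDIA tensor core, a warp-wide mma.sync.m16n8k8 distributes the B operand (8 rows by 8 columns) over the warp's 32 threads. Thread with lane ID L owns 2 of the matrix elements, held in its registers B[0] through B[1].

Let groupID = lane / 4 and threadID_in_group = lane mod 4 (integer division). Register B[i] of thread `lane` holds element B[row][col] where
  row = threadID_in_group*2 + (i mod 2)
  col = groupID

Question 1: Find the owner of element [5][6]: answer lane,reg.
26,1

c=6->g=6  r=5->t=2,b0=1
L=6*4+2=26  i=1=1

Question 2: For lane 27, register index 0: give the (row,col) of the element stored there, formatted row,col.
6,6

27: g=6,t=3
[0] (3*2+0,6) = (6,6)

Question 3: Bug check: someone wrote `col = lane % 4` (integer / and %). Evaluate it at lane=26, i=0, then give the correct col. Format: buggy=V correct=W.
`lane % 4`[26,0]→2
lane 26→26/4=6, 26 mod 4=2
i=0  r:2·2+0→4  c:6
col: 2 vs 6

buggy=2 correct=6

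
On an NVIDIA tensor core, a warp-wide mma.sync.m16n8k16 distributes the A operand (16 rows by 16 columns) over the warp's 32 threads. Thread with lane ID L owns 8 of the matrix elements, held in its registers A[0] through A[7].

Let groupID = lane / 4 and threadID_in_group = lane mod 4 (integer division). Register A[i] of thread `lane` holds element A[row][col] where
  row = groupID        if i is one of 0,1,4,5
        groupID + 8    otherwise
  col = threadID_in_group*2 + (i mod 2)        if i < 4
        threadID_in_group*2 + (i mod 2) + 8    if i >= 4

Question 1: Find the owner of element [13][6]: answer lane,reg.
23,2

r: 13->gid=5,r8=1  c: 6->c8=0,tid=3,i&1=0
L=5*4+3=23  i=0*4+1*2+0=2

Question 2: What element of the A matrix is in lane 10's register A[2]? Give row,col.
lane 10→10/4=2, 10 mod 4=2
i=2  r:2+8→10  c:2·2+0+0→4

10,4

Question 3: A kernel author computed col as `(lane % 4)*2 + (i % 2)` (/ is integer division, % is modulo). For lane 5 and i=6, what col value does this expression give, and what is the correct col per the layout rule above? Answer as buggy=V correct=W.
`(lane % 4)*2 + (i % 2)`[5,6]⇒2
lane 5⇒5/4=1, 5 mod 4=1
i=6  r:1+8⇒9  c:2·1+0+8⇒10
col: 2 vs 10

buggy=2 correct=10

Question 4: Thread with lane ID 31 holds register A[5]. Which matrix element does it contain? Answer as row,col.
31: gid=7,tid=3
[5] (7+0,3*2+1+8) = (7,15)

7,15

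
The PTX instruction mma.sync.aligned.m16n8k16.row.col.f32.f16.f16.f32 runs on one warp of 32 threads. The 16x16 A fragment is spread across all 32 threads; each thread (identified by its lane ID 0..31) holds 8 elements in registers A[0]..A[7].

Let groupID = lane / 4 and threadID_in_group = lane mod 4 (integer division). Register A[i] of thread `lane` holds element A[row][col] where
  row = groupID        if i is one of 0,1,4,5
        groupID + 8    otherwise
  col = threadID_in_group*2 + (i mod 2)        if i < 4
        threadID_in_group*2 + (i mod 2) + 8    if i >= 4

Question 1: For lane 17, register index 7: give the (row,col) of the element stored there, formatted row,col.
12,11

lane 17->17/4=4, 17 mod 4=1
i=7  r:4+8->12  c:2·1+1+8->11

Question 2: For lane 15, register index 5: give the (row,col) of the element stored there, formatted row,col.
3,15

lane 15: G=3 (15/4), T=3 (15%4)
i=5: r=3+0=3, c=3*2+1+8=15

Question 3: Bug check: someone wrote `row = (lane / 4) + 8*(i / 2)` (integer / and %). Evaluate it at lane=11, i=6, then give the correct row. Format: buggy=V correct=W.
buggy=26 correct=10

`(lane / 4) + 8*(i / 2)`[11,6]->26
lane 11->11/4=2, 11 mod 4=3
i=6  r:2+8->10  c:2·3+0+8->14
row: 26 vs 10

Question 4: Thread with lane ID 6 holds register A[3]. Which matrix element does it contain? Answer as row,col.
6: grp=1,tig=2
[3] (1+8,2*2+1+0) = (9,5)

9,5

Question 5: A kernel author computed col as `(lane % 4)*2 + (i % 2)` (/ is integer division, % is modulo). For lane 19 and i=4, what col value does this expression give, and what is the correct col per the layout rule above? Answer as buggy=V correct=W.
`(lane % 4)*2 + (i % 2)`[19,4]->6
lane 19->19/4=4, 19 mod 4=3
i=4  r:4+0->4  c:2·3+0+8->14
col: 6 vs 14

buggy=6 correct=14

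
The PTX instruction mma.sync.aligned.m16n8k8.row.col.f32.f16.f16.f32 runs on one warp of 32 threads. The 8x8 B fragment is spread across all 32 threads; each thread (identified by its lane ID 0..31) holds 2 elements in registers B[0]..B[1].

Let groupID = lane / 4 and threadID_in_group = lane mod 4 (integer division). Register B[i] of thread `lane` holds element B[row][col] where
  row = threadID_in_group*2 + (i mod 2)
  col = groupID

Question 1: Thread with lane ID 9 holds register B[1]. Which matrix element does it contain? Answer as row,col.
3,2

9: gid=2,tid=1
[1] (1*2+1,2) = (3,2)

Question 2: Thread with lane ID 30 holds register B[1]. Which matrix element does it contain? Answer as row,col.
5,7

L=30->gid=30>>2=7, tid=30&3=2
[1]->row 2·2+1=5  col gid=7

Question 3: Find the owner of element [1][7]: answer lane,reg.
28,1

c:7=>grp=7  r:1=>tig=0,lo=1
L=7*4+0=28  i=1=1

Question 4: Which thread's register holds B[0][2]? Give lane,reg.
c:2=>grp=2  r:0=>tig=0,lo=0
L=2*4+0=8  i=0=0

8,0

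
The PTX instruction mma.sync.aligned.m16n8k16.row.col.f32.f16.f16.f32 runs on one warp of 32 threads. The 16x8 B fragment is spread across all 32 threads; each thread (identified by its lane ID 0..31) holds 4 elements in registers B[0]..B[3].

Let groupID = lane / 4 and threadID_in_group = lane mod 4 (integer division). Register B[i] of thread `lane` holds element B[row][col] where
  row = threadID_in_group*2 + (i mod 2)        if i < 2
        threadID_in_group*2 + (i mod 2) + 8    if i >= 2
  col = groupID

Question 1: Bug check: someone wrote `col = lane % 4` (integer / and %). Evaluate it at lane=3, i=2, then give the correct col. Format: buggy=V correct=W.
`lane % 4`[3,2]→3
3: G=0,T=3
[2] (3*2+0+8,0) = (14,0)
col: 3 vs 0

buggy=3 correct=0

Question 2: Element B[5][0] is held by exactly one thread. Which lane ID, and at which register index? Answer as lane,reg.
c=0->g=0  r=5->rb=0,t=2,b0=1
L=0*4+2=2  i=0*2+1=1

2,1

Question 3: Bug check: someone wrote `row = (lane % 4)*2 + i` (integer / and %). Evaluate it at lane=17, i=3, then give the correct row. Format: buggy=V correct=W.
`(lane % 4)*2 + i`[17,3]=>5
17: grp=4,tig=1
[3] (1*2+1+8,4) = (11,4)
row: 5 vs 11

buggy=5 correct=11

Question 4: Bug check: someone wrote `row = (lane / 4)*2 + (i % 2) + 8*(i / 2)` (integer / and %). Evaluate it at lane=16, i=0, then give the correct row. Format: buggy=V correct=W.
`(lane / 4)*2 + (i % 2) + 8*(i / 2)`[16,0]=>8
lane 16: grp=4 (16/4), tig=0 (16%4)
i=0: r=0*2+0+0=0, c=grp=4
row: 8 vs 0

buggy=8 correct=0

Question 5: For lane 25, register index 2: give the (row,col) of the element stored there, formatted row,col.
10,6

lane 25: grp=6 (25/4), tig=1 (25%4)
i=2: r=1*2+0+8=10, c=grp=6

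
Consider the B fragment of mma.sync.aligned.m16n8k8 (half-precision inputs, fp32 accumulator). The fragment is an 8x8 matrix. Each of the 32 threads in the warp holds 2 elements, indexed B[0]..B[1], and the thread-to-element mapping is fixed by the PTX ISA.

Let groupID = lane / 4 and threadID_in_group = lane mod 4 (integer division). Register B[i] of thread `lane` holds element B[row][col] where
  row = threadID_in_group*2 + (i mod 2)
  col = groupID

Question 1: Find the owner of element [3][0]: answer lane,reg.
c=0⇒gr=0  r=3⇒th=1,odd=1
L=0*4+1=1  i=1=1

1,1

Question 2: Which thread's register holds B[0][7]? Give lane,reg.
28,0

c=7→G=7  r=0→T=0,p=0
L=7*4+0=28  i=0=0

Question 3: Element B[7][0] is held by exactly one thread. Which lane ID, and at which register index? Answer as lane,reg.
c=0→G=0  r=7→T=3,p=1
L=0*4+3=3  i=1=1

3,1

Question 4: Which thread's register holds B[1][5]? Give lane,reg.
c=5->g=5  r=1->t=0,b0=1
L=5*4+0=20  i=1=1

20,1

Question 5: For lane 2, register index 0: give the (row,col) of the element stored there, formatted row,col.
4,0

lane 2→2/4=0, 2 mod 4=2
i=0  r:2·2+0→4  c:0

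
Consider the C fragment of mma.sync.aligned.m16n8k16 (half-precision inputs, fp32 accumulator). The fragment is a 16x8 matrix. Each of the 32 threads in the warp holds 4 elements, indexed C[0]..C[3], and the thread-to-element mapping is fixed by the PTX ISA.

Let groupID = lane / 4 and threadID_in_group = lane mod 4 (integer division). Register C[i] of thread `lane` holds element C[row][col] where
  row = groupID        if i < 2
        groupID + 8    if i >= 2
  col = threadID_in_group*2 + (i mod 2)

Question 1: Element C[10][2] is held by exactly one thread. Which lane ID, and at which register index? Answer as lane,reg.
9,2

r:10=>grp=2,rB=1  c:2=>tig=1,lo=0
L=2*4+1=9  i=1*2+0=2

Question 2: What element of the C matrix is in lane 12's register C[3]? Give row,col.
11,1

lane 12->12/4=3, 12 mod 4=0
i=3  r:3+8->11  c:2·0+1->1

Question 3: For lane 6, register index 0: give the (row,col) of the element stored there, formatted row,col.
lane 6->6/4=1, 6 mod 4=2
i=0  r:1+0->1  c:2·2+0->4

1,4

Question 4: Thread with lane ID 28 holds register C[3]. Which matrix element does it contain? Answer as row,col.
L=28⇒gr=28>>2=7, th=28&3=0
[3]⇒row 7+8=15  col 0·2+1=1

15,1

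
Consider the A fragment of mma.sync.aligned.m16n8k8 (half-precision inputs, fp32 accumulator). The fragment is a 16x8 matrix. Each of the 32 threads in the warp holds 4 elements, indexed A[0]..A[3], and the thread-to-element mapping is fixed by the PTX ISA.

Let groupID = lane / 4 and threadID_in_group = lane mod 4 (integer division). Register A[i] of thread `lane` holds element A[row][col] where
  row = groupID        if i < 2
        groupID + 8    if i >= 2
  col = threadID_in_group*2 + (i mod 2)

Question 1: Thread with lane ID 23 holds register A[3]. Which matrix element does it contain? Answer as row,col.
13,7

L=23->gid=23>>2=5, tid=23&3=3
[3]->row 5+8=13  col 3·2+1=7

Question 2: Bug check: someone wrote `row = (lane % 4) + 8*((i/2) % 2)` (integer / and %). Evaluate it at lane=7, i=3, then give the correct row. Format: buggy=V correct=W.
`(lane % 4) + 8*((i/2) % 2)`[7,3]->11
lane 7->7/4=1, 7 mod 4=3
i=3  r:1+8->9  c:2·3+1->7
row: 11 vs 9

buggy=11 correct=9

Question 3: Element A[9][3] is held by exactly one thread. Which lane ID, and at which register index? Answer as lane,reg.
r=9→G=1,rhi=1  c=3→T=1,p=1
L=1*4+1=5  i=1*2+1=3

5,3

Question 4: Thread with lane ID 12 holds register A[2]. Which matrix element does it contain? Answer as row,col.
lane 12: g=3 (12/4), t=0 (12%4)
i=2: r=3+8=11, c=0*2+0=0

11,0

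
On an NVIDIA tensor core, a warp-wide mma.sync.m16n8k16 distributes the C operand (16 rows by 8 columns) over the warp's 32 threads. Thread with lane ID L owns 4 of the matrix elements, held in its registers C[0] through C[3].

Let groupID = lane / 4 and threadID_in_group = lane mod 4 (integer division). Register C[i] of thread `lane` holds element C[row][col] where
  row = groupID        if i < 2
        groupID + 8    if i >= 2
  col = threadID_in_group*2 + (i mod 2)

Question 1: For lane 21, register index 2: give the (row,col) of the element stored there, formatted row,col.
13,2

lane 21->21/4=5, 21 mod 4=1
i=2  r:5+8->13  c:2·1+0->2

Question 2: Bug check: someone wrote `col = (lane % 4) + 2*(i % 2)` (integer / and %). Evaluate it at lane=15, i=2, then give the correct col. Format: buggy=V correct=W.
`(lane % 4) + 2*(i % 2)`[15,2]=>3
L=15=>grp=15>>2=3, tig=15&3=3
[2]=>row 3+8=11  col 3·2+0=6
col: 3 vs 6

buggy=3 correct=6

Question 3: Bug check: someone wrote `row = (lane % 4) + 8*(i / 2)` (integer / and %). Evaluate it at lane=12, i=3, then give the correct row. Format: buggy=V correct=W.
`(lane % 4) + 8*(i / 2)`[12,3]->8
lane 12->12/4=3, 12 mod 4=0
i=3  r:3+8->11  c:2·0+1->1
row: 8 vs 11

buggy=8 correct=11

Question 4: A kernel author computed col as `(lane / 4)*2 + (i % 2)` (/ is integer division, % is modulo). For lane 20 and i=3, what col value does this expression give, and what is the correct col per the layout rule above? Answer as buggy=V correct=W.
`(lane / 4)*2 + (i % 2)`[20,3]=>11
lane 20=>20/4=5, 20 mod 4=0
i=3  r:5+8=>13  c:2·0+1=>1
col: 11 vs 1

buggy=11 correct=1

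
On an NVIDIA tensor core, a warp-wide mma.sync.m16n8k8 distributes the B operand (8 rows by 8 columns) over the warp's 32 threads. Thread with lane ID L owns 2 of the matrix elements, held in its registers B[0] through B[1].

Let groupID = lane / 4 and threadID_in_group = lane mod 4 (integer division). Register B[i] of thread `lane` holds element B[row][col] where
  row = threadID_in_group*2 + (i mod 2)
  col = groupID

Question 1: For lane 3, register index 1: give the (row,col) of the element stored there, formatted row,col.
7,0

lane 3: g=0 (3/4), t=3 (3%4)
i=1: r=3*2+1=7, c=g=0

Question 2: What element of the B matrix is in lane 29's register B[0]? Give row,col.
2,7

29: g=7,t=1
[0] (1*2+0,7) = (2,7)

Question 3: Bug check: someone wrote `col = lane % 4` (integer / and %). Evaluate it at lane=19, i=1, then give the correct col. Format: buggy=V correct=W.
`lane % 4`[19,1]->3
lane 19: g=4 (19/4), t=3 (19%4)
i=1: r=3*2+1=7, c=g=4
col: 3 vs 4

buggy=3 correct=4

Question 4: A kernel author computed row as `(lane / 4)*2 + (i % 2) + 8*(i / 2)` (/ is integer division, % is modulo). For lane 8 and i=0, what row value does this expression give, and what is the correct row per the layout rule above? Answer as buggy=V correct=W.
buggy=4 correct=0

`(lane / 4)*2 + (i % 2) + 8*(i / 2)`[8,0]->4
lane 8: g=2 (8/4), t=0 (8%4)
i=0: r=0*2+0=0, c=g=2
row: 4 vs 0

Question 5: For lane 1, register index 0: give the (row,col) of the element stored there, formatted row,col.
lane 1: g=0 (1/4), t=1 (1%4)
i=0: r=1*2+0=2, c=g=0

2,0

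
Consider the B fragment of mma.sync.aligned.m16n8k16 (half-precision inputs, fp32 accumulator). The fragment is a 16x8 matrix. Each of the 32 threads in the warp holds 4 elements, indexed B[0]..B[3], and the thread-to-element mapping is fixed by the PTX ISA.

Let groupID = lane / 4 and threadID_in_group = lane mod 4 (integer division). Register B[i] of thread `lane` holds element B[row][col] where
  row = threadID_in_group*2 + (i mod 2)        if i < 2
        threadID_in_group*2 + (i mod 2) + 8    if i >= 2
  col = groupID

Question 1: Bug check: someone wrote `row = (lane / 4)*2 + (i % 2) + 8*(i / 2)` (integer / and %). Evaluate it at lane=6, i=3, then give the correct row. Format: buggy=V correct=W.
buggy=11 correct=13

`(lane / 4)*2 + (i % 2) + 8*(i / 2)`[6,3]⇒11
lane 6: gr=1 (6/4), th=2 (6%4)
i=3: r=2*2+1+8=13, c=gr=1
row: 11 vs 13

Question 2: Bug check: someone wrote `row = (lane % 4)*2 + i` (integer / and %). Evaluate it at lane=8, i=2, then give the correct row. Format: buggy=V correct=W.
`(lane % 4)*2 + i`[8,2]->2
lane 8: gid=2 (8/4), tid=0 (8%4)
i=2: r=0*2+0+8=8, c=gid=2
row: 2 vs 8

buggy=2 correct=8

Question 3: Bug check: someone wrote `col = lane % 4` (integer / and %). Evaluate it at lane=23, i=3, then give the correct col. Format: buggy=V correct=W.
buggy=3 correct=5

`lane % 4`[23,3]=>3
23: grp=5,tig=3
[3] (3*2+1+8,5) = (15,5)
col: 3 vs 5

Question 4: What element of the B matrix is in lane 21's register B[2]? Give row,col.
10,5

L=21⇒gr=21>>2=5, th=21&3=1
[2]⇒row 1·2+0+8=10  col gr=5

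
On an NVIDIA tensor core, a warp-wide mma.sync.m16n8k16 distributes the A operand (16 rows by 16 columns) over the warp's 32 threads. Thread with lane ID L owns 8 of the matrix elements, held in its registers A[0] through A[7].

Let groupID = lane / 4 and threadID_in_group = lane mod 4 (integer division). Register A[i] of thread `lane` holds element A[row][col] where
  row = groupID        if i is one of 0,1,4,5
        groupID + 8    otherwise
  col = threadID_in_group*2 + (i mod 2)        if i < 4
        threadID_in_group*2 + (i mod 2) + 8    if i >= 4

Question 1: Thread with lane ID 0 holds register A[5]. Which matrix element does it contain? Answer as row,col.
lane 0->0/4=0, 0 mod 4=0
i=5  r:0+0->0  c:2·0+1+8->9

0,9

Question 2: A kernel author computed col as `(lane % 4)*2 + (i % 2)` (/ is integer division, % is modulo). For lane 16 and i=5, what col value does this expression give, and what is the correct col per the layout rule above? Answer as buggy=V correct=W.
`(lane % 4)*2 + (i % 2)`[16,5]⇒1
L=16⇒gr=16>>2=4, th=16&3=0
[5]⇒row 4+0=4  col 0·2+1+8=9
col: 1 vs 9

buggy=1 correct=9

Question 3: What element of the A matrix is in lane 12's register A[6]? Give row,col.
11,8

lane 12→12/4=3, 12 mod 4=0
i=6  r:3+8→11  c:2·0+0+8→8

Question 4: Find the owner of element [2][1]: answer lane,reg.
r=2→G=2,rhi=0  c=1→chi=0,T=0,p=1
L=2*4+0=8  i=0*4+0*2+1=1

8,1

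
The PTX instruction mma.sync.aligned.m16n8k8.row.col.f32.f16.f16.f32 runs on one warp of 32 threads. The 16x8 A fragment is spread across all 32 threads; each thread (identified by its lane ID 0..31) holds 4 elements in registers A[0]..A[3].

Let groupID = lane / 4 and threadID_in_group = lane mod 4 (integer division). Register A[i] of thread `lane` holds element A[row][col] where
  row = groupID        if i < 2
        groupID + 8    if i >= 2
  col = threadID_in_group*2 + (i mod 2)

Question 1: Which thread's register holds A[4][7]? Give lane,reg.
19,1

r=4->g=4,rb=0  c=7->t=3,b0=1
L=4*4+3=19  i=0*2+1=1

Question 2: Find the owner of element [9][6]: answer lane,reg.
r=9⇒gr=1,Rb=1  c=6⇒th=3,odd=0
L=1*4+3=7  i=1*2+0=2

7,2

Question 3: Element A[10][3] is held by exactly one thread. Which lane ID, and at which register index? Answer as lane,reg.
9,3

r:10=>grp=2,rB=1  c:3=>tig=1,lo=1
L=2*4+1=9  i=1*2+1=3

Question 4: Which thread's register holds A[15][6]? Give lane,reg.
r=15⇒gr=7,Rb=1  c=6⇒th=3,odd=0
L=7*4+3=31  i=1*2+0=2

31,2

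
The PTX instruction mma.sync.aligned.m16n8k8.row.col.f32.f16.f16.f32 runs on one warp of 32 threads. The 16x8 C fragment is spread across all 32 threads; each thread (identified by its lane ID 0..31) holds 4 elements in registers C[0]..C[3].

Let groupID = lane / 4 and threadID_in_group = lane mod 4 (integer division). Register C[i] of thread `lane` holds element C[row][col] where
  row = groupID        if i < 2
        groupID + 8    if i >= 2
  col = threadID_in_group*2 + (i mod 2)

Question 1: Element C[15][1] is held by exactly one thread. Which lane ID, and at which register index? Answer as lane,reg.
r=15->g=7,rb=1  c=1->t=0,b0=1
L=7*4+0=28  i=1*2+1=3

28,3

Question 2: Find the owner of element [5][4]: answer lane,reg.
r=5⇒gr=5,Rb=0  c=4⇒th=2,odd=0
L=5*4+2=22  i=0*2+0=0

22,0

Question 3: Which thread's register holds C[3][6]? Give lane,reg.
r: 3->gid=3,r8=0  c: 6->tid=3,i&1=0
L=3*4+3=15  i=0*2+0=0

15,0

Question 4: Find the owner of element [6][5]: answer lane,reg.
26,1

r:6=>grp=6,rB=0  c:5=>tig=2,lo=1
L=6*4+2=26  i=0*2+1=1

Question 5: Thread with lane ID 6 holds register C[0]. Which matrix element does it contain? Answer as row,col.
lane 6: gr=1 (6/4), th=2 (6%4)
i=0: r=1+0=1, c=2*2+0=4

1,4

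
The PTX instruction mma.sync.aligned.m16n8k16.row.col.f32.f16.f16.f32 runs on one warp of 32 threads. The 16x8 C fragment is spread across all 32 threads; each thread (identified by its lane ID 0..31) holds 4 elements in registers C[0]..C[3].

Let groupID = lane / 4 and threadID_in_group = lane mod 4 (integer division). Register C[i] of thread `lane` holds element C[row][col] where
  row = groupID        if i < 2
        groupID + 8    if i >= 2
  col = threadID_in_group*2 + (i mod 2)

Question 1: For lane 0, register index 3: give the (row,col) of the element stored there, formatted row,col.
8,1

0: G=0,T=0
[3] (0+8,0*2+1) = (8,1)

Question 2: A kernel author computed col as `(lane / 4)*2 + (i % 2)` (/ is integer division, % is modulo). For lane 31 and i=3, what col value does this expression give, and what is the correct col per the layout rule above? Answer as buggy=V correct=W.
buggy=15 correct=7

`(lane / 4)*2 + (i % 2)`[31,3]=>15
lane 31=>31/4=7, 31 mod 4=3
i=3  r:7+8=>15  c:2·3+1=>7
col: 15 vs 7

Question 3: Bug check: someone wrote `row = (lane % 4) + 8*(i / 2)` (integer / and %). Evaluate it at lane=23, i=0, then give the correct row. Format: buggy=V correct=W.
buggy=3 correct=5

`(lane % 4) + 8*(i / 2)`[23,0]->3
L=23->gid=23>>2=5, tid=23&3=3
[0]->row 5+0=5  col 3·2+0=6
row: 3 vs 5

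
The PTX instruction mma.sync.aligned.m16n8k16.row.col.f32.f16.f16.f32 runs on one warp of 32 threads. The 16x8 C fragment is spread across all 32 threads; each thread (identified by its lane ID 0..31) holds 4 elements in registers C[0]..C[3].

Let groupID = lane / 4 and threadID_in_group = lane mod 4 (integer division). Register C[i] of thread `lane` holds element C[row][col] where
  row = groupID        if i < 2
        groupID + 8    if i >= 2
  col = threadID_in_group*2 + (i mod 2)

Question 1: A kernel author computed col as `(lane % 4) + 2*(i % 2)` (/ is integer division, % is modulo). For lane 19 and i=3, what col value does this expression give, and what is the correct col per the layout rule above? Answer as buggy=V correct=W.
buggy=5 correct=7

`(lane % 4) + 2*(i % 2)`[19,3]⇒5
lane 19⇒19/4=4, 19 mod 4=3
i=3  r:4+8⇒12  c:2·3+1⇒7
col: 5 vs 7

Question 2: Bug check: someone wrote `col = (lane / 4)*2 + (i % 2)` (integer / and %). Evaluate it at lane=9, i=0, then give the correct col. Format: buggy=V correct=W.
buggy=4 correct=2

`(lane / 4)*2 + (i % 2)`[9,0]->4
lane 9->9/4=2, 9 mod 4=1
i=0  r:2+0->2  c:2·1+0->2
col: 4 vs 2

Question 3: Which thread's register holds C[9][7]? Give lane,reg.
r=9->g=1,rb=1  c=7->t=3,b0=1
L=1*4+3=7  i=1*2+1=3

7,3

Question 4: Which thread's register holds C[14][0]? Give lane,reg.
r=14→G=6,rhi=1  c=0→T=0,p=0
L=6*4+0=24  i=1*2+0=2

24,2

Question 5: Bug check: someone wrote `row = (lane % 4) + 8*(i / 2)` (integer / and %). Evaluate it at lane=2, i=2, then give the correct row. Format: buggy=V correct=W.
`(lane % 4) + 8*(i / 2)`[2,2]->10
lane 2->2/4=0, 2 mod 4=2
i=2  r:0+8->8  c:2·2+0->4
row: 10 vs 8

buggy=10 correct=8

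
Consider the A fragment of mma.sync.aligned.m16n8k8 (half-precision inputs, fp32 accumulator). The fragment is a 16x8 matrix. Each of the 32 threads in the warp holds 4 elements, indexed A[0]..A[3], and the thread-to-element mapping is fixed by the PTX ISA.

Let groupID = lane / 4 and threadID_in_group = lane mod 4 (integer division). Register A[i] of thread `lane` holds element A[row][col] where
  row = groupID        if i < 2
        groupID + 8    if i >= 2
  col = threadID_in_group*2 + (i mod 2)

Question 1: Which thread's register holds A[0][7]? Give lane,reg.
3,1

r=0->g=0,rb=0  c=7->t=3,b0=1
L=0*4+3=3  i=0*2+1=1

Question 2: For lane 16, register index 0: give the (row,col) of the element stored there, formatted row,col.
16: g=4,t=0
[0] (4+0,0*2+0) = (4,0)

4,0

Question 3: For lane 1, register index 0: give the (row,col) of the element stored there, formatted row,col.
1: gr=0,th=1
[0] (0+0,1*2+0) = (0,2)

0,2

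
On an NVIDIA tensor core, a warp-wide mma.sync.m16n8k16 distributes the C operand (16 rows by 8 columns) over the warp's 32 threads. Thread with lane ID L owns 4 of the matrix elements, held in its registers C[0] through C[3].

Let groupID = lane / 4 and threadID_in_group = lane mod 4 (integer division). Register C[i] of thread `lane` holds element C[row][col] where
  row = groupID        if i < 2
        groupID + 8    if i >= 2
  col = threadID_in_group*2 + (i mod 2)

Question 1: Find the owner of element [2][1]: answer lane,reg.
r=2⇒gr=2,Rb=0  c=1⇒th=0,odd=1
L=2*4+0=8  i=0*2+1=1

8,1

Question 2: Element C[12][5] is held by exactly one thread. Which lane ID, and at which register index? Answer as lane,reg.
18,3

r=12->g=4,rb=1  c=5->t=2,b0=1
L=4*4+2=18  i=1*2+1=3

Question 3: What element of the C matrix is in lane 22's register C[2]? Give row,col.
13,4

22: gid=5,tid=2
[2] (5+8,2*2+0) = (13,4)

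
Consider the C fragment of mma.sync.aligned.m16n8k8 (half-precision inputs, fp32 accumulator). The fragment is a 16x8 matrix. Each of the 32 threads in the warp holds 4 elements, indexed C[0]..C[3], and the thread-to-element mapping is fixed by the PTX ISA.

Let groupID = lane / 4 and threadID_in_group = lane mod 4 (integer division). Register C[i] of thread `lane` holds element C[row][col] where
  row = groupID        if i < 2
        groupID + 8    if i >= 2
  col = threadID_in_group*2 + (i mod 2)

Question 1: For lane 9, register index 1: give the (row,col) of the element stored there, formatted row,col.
2,3

lane 9→9/4=2, 9 mod 4=1
i=1  r:2+0→2  c:2·1+1→3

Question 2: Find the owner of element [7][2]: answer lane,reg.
29,0

r: 7->gid=7,r8=0  c: 2->tid=1,i&1=0
L=7*4+1=29  i=0*2+0=0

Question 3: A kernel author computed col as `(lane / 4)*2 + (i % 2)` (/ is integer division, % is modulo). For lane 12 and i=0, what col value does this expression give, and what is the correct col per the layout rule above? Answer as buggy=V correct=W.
buggy=6 correct=0

`(lane / 4)*2 + (i % 2)`[12,0]->6
L=12->g=12>>2=3, t=12&3=0
[0]->row 3+0=3  col 0·2+0=0
col: 6 vs 0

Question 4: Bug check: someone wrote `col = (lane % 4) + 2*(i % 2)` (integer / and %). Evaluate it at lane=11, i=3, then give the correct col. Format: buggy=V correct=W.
buggy=5 correct=7

`(lane % 4) + 2*(i % 2)`[11,3]->5
L=11->gid=11>>2=2, tid=11&3=3
[3]->row 2+8=10  col 3·2+1=7
col: 5 vs 7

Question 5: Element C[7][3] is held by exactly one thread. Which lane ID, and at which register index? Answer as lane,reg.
29,1

r=7→G=7,rhi=0  c=3→T=1,p=1
L=7*4+1=29  i=0*2+1=1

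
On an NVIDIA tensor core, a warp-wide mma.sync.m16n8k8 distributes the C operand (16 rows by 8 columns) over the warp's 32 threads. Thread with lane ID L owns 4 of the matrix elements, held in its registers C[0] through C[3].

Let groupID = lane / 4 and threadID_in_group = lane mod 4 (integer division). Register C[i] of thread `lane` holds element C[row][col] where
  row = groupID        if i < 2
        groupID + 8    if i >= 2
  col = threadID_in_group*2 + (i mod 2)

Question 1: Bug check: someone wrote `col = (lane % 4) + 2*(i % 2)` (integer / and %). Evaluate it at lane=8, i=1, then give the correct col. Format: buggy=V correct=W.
buggy=2 correct=1

`(lane % 4) + 2*(i % 2)`[8,1]->2
L=8->g=8>>2=2, t=8&3=0
[1]->row 2+0=2  col 0·2+1=1
col: 2 vs 1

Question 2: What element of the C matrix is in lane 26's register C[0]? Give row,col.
6,4

lane 26: gr=6 (26/4), th=2 (26%4)
i=0: r=6+0=6, c=2*2+0=4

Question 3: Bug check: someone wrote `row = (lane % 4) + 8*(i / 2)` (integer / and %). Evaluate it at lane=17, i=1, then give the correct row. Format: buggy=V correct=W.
buggy=1 correct=4

`(lane % 4) + 8*(i / 2)`[17,1]->1
lane 17->17/4=4, 17 mod 4=1
i=1  r:4+0->4  c:2·1+1->3
row: 1 vs 4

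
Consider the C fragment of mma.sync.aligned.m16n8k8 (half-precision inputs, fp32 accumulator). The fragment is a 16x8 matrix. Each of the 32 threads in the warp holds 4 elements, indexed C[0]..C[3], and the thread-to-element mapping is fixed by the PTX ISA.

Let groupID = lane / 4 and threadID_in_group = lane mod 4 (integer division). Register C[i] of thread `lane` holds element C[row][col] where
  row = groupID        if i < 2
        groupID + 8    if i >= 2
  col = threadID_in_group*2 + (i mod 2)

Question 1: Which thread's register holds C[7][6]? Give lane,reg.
r=7->g=7,rb=0  c=6->t=3,b0=0
L=7*4+3=31  i=0*2+0=0

31,0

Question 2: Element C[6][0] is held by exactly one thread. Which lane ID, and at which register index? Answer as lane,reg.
r=6⇒gr=6,Rb=0  c=0⇒th=0,odd=0
L=6*4+0=24  i=0*2+0=0

24,0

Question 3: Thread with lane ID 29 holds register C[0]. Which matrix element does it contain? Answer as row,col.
L=29=>grp=29>>2=7, tig=29&3=1
[0]=>row 7+0=7  col 1·2+0=2

7,2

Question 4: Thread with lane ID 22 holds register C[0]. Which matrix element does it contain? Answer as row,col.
5,4

L=22=>grp=22>>2=5, tig=22&3=2
[0]=>row 5+0=5  col 2·2+0=4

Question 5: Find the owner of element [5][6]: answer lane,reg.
23,0

r=5→G=5,rhi=0  c=6→T=3,p=0
L=5*4+3=23  i=0*2+0=0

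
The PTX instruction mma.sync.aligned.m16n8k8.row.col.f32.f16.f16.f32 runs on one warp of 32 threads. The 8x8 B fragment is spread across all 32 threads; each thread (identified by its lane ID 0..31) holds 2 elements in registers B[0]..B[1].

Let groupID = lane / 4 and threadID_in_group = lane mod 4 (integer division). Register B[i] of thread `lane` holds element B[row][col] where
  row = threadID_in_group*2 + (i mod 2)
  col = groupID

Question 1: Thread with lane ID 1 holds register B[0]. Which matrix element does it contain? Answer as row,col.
1: gr=0,th=1
[0] (1*2+0,0) = (2,0)

2,0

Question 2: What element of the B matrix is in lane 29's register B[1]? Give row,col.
3,7

lane 29=>29/4=7, 29 mod 4=1
i=1  r:2·1+1=>3  c:7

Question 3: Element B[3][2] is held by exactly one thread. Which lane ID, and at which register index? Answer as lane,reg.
9,1

c=2⇒gr=2  r=3⇒th=1,odd=1
L=2*4+1=9  i=1=1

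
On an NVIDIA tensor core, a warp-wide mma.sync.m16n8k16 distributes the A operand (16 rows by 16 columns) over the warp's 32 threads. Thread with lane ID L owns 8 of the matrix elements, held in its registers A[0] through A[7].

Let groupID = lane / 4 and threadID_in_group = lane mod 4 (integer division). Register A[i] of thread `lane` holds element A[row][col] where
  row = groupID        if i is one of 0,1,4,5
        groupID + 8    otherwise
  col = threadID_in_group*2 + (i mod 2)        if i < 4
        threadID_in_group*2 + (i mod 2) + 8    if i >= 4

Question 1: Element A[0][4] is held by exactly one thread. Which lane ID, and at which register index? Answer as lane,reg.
2,0

r=0→G=0,rhi=0  c=4→chi=0,T=2,p=0
L=0*4+2=2  i=0*4+0*2+0=0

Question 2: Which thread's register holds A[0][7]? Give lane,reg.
r:0=>grp=0,rB=0  c:7=>cB=0,tig=3,lo=1
L=0*4+3=3  i=0*4+0*2+1=1

3,1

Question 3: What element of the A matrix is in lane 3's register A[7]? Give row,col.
8,15

lane 3⇒3/4=0, 3 mod 4=3
i=7  r:0+8⇒8  c:2·3+1+8⇒15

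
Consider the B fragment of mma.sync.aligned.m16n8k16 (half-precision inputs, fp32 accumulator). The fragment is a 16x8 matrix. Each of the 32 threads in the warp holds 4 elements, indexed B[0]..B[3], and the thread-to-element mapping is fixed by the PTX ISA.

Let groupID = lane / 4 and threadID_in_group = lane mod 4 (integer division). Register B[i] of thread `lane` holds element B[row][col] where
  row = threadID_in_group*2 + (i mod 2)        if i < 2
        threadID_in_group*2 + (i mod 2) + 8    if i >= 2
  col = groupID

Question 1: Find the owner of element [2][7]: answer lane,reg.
c=7⇒gr=7  r=2⇒Rb=0,th=1,odd=0
L=7*4+1=29  i=0*2+0=0

29,0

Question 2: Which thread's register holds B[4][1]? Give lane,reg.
6,0

c=1→G=1  r=4→rhi=0,T=2,p=0
L=1*4+2=6  i=0*2+0=0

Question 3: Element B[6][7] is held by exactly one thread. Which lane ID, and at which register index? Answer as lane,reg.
c=7⇒gr=7  r=6⇒Rb=0,th=3,odd=0
L=7*4+3=31  i=0*2+0=0

31,0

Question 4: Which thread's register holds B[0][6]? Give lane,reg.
24,0

c:6=>grp=6  r:0=>rB=0,tig=0,lo=0
L=6*4+0=24  i=0*2+0=0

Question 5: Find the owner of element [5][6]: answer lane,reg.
c:6=>grp=6  r:5=>rB=0,tig=2,lo=1
L=6*4+2=26  i=0*2+1=1

26,1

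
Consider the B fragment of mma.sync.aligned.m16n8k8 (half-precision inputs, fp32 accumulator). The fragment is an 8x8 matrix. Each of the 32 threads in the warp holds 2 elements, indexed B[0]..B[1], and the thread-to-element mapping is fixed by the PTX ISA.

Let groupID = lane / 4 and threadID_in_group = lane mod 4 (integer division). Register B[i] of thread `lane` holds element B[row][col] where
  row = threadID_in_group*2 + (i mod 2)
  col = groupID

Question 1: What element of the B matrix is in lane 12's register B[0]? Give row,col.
0,3

lane 12: G=3 (12/4), T=0 (12%4)
i=0: r=0*2+0=0, c=G=3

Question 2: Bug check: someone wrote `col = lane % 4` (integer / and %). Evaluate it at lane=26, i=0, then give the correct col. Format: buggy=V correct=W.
`lane % 4`[26,0]→2
lane 26: G=6 (26/4), T=2 (26%4)
i=0: r=2*2+0=4, c=G=6
col: 2 vs 6

buggy=2 correct=6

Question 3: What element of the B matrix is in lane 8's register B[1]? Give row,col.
lane 8⇒8/4=2, 8 mod 4=0
i=1  r:2·0+1⇒1  c:2

1,2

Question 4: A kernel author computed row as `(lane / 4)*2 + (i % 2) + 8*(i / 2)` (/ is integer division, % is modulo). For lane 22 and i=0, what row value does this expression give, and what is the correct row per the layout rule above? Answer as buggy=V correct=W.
buggy=10 correct=4

`(lane / 4)*2 + (i % 2) + 8*(i / 2)`[22,0]->10
22: g=5,t=2
[0] (2*2+0,5) = (4,5)
row: 10 vs 4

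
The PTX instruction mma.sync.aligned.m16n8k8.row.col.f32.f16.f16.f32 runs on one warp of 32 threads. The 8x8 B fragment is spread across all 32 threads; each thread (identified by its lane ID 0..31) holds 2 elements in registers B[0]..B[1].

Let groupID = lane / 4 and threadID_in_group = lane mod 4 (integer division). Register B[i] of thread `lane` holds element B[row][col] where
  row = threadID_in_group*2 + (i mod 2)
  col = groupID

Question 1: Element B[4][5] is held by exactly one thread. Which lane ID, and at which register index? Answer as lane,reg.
c=5->g=5  r=4->t=2,b0=0
L=5*4+2=22  i=0=0

22,0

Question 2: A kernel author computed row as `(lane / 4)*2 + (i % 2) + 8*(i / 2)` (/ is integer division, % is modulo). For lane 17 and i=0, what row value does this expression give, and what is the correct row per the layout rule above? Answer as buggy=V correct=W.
`(lane / 4)*2 + (i % 2) + 8*(i / 2)`[17,0]⇒8
lane 17: gr=4 (17/4), th=1 (17%4)
i=0: r=1*2+0=2, c=gr=4
row: 8 vs 2

buggy=8 correct=2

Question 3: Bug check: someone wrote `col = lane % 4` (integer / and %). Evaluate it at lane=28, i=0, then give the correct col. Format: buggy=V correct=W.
`lane % 4`[28,0]->0
lane 28->28/4=7, 28 mod 4=0
i=0  r:2·0+0->0  c:7
col: 0 vs 7

buggy=0 correct=7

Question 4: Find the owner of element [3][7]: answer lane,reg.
c=7->g=7  r=3->t=1,b0=1
L=7*4+1=29  i=1=1

29,1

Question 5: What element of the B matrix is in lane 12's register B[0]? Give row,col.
12: gr=3,th=0
[0] (0*2+0,3) = (0,3)

0,3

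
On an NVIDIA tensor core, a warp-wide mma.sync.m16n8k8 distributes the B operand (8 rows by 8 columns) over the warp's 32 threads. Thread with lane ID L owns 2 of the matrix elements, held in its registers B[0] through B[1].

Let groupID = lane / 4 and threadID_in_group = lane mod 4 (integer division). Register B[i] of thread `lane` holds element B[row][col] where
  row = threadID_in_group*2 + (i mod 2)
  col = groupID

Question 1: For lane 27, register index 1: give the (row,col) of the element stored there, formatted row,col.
L=27->gid=27>>2=6, tid=27&3=3
[1]->row 3·2+1=7  col gid=6

7,6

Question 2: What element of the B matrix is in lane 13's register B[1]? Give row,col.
3,3

13: gr=3,th=1
[1] (1*2+1,3) = (3,3)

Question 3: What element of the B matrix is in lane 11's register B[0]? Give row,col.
lane 11⇒11/4=2, 11 mod 4=3
i=0  r:2·3+0⇒6  c:2

6,2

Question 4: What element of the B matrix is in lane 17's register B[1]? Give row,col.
L=17->g=17>>2=4, t=17&3=1
[1]->row 1·2+1=3  col g=4

3,4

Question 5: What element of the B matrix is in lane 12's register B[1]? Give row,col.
1,3

lane 12: gid=3 (12/4), tid=0 (12%4)
i=1: r=0*2+1=1, c=gid=3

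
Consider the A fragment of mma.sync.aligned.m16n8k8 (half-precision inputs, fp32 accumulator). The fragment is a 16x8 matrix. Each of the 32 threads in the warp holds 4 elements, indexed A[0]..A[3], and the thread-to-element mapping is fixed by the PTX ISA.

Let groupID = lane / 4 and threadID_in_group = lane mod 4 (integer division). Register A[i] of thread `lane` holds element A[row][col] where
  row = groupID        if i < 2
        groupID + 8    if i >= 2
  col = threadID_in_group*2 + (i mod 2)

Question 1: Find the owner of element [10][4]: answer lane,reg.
10,2

r=10->g=2,rb=1  c=4->t=2,b0=0
L=2*4+2=10  i=1*2+0=2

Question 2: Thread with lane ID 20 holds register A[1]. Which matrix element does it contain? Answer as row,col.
lane 20: G=5 (20/4), T=0 (20%4)
i=1: r=5+0=5, c=0*2+1=1

5,1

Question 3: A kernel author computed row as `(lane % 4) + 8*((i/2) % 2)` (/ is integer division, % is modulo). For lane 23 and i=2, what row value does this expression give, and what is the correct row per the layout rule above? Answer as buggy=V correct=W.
`(lane % 4) + 8*((i/2) % 2)`[23,2]->11
lane 23: gid=5 (23/4), tid=3 (23%4)
i=2: r=5+8=13, c=3*2+0=6
row: 11 vs 13

buggy=11 correct=13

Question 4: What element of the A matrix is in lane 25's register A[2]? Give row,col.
lane 25⇒25/4=6, 25 mod 4=1
i=2  r:6+8⇒14  c:2·1+0⇒2

14,2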